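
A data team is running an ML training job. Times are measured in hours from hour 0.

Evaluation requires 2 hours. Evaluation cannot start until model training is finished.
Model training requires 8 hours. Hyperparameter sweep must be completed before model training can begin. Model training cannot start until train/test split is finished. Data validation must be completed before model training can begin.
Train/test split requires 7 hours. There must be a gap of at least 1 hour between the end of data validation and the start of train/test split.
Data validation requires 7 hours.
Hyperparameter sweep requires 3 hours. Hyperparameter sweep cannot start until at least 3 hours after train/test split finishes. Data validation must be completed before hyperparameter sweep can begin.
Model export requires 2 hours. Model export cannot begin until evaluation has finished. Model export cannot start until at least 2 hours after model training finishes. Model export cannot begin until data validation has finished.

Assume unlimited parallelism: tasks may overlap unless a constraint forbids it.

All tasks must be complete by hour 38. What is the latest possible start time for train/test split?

Nothing follows model export; the deadline of hour 38 is its only limit. It must start by 38 − 2 = hour 36.
Since model export (must start by hour 36) depends on it, evaluation must finish by hour 36. Backing off its 2-hour duration gives a latest start of hour 34.
For model training: evaluation (must start by hour 34); model export (must start by hour 36, minus 2-hour gap → hour 34). The most restrictive is hour 34; with an 8-hour duration, model training must start by hour 26.
Hyperparameter sweep feeds into model training (must start by hour 26); so hyperparameter sweep must finish by hour 26 and therefore start by hour 23.
Train/test split feeds hyperparameter sweep (must start by hour 23, minus 3-hour gap → hour 20); model training (must start by hour 26). Taking the minimum, train/test split must finish by hour 20 and start by 20 − 7 = hour 13.

13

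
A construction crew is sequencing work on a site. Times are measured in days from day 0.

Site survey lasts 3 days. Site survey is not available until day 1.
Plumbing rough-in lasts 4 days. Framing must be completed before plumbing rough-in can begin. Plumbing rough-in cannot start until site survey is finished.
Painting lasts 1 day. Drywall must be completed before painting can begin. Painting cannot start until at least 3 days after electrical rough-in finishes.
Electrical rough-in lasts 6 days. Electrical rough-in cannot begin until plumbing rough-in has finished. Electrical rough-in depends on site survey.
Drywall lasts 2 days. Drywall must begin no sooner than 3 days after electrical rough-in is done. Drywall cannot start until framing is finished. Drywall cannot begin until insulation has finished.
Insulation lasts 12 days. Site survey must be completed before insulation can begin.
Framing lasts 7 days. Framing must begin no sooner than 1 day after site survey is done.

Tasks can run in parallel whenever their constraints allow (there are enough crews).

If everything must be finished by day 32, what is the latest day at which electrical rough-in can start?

20

Painting has no dependents, so it just needs to finish by day 32. Starting by 32 − 1 = day 31 achieves that.
Drywall must finish before painting (must start by day 31). With a 2-day duration, drywall must start by 31 − 2 = day 29.
For electrical rough-in: drywall (must start by day 29, minus 3-day gap → day 26); painting (must start by day 31, minus 3-day gap → day 28). The most restrictive is day 26; with a 6-day duration, electrical rough-in must start by day 20.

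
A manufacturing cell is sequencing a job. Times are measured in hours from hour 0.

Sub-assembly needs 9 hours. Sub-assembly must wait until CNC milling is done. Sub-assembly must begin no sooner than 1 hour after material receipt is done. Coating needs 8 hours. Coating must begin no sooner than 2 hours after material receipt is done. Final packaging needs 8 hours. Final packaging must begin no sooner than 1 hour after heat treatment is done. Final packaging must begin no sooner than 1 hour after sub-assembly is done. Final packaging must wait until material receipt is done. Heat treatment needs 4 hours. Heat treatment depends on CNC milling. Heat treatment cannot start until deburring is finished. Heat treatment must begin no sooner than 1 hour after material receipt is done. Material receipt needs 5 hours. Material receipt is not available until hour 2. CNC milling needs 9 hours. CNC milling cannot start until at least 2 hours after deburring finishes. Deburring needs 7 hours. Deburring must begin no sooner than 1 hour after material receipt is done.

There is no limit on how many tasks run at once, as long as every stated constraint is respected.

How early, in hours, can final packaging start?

36

Material receipt waits on its own release at hour 2, so it starts at hour 2 and finishes at 2 + 5 = hour 7.
After material receipt (finishes hour 7, plus 1-hour gap → hour 8), deburring can start at hour 8 and finishes at hour 15.
After deburring (finishes hour 15, plus 2-hour gap → hour 17), CNC milling can start at hour 17 and finishes at hour 26.
Sub-assembly needs all of CNC milling (finishes hour 26); material receipt (finishes hour 7, plus 1-hour gap → hour 8). That puts its earliest start at hour 26; it finishes at 26 + 9 = hour 35.
For heat treatment: CNC milling (finishes hour 26); deburring (finishes hour 15); material receipt (finishes hour 7, plus 1-hour gap → hour 8). Taking the maximum gives a start of hour 26, and it finishes at 26 + 4 = hour 30.
Final packaging waits on heat treatment (finishes hour 30, plus 1-hour gap → hour 31); sub-assembly (finishes hour 35, plus 1-hour gap → hour 36); material receipt (finishes hour 7). The latest of these is hour 36, which is the earliest final packaging can start.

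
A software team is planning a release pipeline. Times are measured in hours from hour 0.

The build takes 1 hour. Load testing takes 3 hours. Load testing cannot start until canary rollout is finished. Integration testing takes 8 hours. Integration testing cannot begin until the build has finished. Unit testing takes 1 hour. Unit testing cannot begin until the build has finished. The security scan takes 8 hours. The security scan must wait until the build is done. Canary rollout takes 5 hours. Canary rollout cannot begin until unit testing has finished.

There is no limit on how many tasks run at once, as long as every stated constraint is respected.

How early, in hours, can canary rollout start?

The build has no prerequisites, so it starts at hour 0 and finishes at hour 1.
Unit testing waits on the build (finishes hour 1), so it starts at hour 1 and finishes at 1 + 1 = hour 2.
Canary rollout waits on unit testing (finishes hour 2), so the earliest it can start is hour 2.

2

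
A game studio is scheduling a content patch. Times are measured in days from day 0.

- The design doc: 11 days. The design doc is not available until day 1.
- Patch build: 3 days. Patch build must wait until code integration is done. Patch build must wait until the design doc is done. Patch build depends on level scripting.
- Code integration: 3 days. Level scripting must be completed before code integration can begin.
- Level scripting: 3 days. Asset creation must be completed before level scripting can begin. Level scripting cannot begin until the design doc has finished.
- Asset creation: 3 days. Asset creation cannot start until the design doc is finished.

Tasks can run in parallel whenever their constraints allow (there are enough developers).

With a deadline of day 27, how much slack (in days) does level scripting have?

3

After its own release at day 1, the design doc can start at day 1 and finishes at day 12.
Asset creation cannot begin until the design doc (finishes day 12). It runs from day 12 to 12 + 3 = day 15.
For level scripting: asset creation (finishes day 15); the design doc (finishes day 12). Taking the maximum gives a start of day 15, and it finishes at 15 + 3 = day 18.

Working backward from the deadline:
Patch build has no dependents, so it just needs to finish by day 27. Starting by 27 − 3 = day 24 achieves that.
Since patch build (must start by day 24) depends on it, code integration must finish by day 24. Backing off its 3-day duration gives a latest start of day 21.
Level scripting has several dependents: code integration (must start by day 21); patch build (must start by day 24). The earliest of those limits is day 21, so level scripting must start by 21 − 3 = day 18.
So level scripting can start as early as day 15 and as late as day 18, giving 18 − 15 = 3 days of slack.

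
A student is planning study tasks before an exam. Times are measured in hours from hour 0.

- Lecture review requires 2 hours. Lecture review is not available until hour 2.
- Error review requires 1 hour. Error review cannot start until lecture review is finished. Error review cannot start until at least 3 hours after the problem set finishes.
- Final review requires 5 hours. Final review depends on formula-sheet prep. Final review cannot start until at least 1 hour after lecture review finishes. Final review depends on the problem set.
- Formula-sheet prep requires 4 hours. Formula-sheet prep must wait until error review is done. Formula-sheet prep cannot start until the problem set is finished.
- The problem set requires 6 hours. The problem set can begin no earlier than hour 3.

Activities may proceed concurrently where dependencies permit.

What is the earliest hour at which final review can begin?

After its own release at hour 3, the problem set can start at hour 3 and finishes at hour 9.
Lecture review cannot begin until its own release at hour 2. It runs from hour 2 to 2 + 2 = hour 4.
For error review: lecture review (finishes hour 4); the problem set (finishes hour 9, plus 3-hour gap → hour 12). Taking the maximum gives a start of hour 12, and it finishes at 12 + 1 = hour 13.
For formula-sheet prep: error review (finishes hour 13); the problem set (finishes hour 9). Taking the maximum gives a start of hour 13, and it finishes at 13 + 4 = hour 17.
Final review waits on formula-sheet prep (finishes hour 17); lecture review (finishes hour 4, plus 1-hour gap → hour 5); the problem set (finishes hour 9). The latest of these is hour 17, which is the earliest final review can start.

17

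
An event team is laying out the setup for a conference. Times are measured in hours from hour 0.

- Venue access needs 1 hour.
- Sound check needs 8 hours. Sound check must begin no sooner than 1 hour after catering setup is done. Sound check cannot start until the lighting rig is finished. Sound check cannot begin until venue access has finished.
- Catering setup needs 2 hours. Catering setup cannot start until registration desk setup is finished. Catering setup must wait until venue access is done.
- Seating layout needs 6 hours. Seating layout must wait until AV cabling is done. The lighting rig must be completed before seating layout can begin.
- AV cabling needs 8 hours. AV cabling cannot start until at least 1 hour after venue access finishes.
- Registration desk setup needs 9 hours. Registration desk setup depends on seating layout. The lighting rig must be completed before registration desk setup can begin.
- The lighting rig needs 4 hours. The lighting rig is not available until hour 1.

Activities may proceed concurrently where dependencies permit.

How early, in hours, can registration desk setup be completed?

After its own release at hour 1, the lighting rig can start at hour 1 and finishes at hour 5.
Venue access has no prerequisites, so it starts at hour 0 and finishes at hour 1.
After venue access (finishes hour 1, plus 1-hour gap → hour 2), AV cabling can start at hour 2 and finishes at hour 10.
Seating layout has to wait for AV cabling (finishes hour 10); the lighting rig (finishes hour 5). The latest of these is hour 10, so seating layout runs hour 10 to 10 + 6 = hour 16.
Registration desk setup needs all of seating layout (finishes hour 16); the lighting rig (finishes hour 5). That puts its earliest start at hour 16; it finishes at 16 + 9 = hour 25.

25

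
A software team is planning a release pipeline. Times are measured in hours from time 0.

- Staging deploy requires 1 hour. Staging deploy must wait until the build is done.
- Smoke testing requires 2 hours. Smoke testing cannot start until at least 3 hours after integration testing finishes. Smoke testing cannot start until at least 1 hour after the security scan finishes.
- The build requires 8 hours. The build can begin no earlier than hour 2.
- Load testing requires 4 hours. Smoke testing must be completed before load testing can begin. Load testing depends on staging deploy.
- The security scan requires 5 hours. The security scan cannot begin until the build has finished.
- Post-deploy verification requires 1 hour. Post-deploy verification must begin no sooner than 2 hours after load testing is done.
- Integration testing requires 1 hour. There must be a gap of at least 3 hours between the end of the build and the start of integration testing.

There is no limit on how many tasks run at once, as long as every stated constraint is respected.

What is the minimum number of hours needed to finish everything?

26

The build cannot begin until its own release at hour 2. It runs from hour 2 to 2 + 8 = hour 10.
Staging deploy cannot begin until the build (finishes hour 10). It runs from hour 10 to 10 + 1 = hour 11.
The security scan waits on the build (finishes hour 10), so it starts at hour 10 and finishes at 10 + 5 = hour 15.
Integration testing waits on the build (finishes hour 10, plus 3-hour gap → hour 13), so it starts at hour 13 and finishes at 13 + 1 = hour 14.
For smoke testing: integration testing (finishes hour 14, plus 3-hour gap → hour 17); the security scan (finishes hour 15, plus 1-hour gap → hour 16). Taking the maximum gives a start of hour 17, and it finishes at 17 + 2 = hour 19.
Load testing needs all of smoke testing (finishes hour 19); staging deploy (finishes hour 11). That puts its earliest start at hour 19; it finishes at 19 + 4 = hour 23.
Post-deploy verification waits on load testing (finishes hour 23, plus 2-hour gap → hour 25), so it starts at hour 25 and finishes at 25 + 1 = hour 26.
All tasks are finished once the last one completes. Finish times: The build at 10, Integration testing at 14, The security scan at 15, Staging deploy at 11, Smoke testing at 19, Load testing at 23, Post-deploy verification at 26. The latest is hour 26.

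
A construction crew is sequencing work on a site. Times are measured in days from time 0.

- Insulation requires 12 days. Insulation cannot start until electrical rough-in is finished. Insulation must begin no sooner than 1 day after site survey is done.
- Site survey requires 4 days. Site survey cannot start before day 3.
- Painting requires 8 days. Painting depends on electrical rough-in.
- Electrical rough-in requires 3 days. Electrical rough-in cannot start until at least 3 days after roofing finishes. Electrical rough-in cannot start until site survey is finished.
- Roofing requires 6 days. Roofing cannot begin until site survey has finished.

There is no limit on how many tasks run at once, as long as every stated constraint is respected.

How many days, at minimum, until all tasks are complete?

31

Site survey waits on its own release at day 3, so it starts at day 3 and finishes at 3 + 4 = day 7.
Roofing cannot begin until site survey (finishes day 7). It runs from day 7 to 7 + 6 = day 13.
For electrical rough-in: roofing (finishes day 13, plus 3-day gap → day 16); site survey (finishes day 7). Taking the maximum gives a start of day 16, and it finishes at 16 + 3 = day 19.
Painting waits on electrical rough-in (finishes day 19), so it starts at day 19 and finishes at 19 + 8 = day 27.
Insulation needs all of electrical rough-in (finishes day 19); site survey (finishes day 7, plus 1-day gap → day 8). That puts its earliest start at day 19; it finishes at 19 + 12 = day 31.
All tasks are finished once the last one completes. Finish times: Site survey at 7, Roofing at 13, Electrical rough-in at 19, Insulation at 31, Painting at 27. The latest is day 31.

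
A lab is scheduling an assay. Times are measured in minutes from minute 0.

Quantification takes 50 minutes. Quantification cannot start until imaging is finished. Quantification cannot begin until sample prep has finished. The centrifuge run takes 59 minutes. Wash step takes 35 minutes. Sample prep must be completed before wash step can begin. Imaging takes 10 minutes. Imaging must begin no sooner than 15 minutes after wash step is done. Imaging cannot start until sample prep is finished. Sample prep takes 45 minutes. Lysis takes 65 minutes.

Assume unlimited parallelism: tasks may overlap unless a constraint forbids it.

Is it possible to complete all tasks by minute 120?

Nothing blocks the centrifuge run, so it runs from minute 0 to minute 59.
Lysis has no prerequisites, so it starts at minute 0 and finishes at minute 65.
Sample prep has no prerequisites, so it starts at minute 0 and finishes at minute 45.
Wash step waits on sample prep (finishes minute 45), so it starts at minute 45 and finishes at 45 + 35 = minute 80.
Imaging needs all of wash step (finishes minute 80, plus 15-minute gap → minute 95); sample prep (finishes minute 45). That puts its earliest start at minute 95; it finishes at 95 + 10 = minute 105.
Quantification needs all of imaging (finishes minute 105); sample prep (finishes minute 45). That puts its earliest start at minute 105; it finishes at 105 + 50 = minute 155.
The earliest everything can be done is minute 155, which is after the deadline of 120, so it is not possible.

No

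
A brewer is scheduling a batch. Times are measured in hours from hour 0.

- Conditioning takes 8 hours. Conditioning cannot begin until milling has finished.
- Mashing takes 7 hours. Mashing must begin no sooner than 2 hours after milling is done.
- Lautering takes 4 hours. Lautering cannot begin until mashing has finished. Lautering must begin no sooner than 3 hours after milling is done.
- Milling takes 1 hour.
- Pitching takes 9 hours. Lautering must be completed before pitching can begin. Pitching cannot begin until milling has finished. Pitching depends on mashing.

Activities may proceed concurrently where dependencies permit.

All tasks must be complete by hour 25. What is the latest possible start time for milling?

2

To finish by hour 25, pitching (duration 9) must start no later than hour 16.
Since pitching (must start by hour 16) depends on it, lautering must finish by hour 16. Backing off its 4-hour duration gives a latest start of hour 12.
Mashing must finish in time for lautering (must start by hour 12); pitching (must start by hour 16). The tightest is hour 12, so mashing must start by 12 − 7 = hour 5.
Nothing follows conditioning; the deadline of hour 25 is its only limit. It must start by 25 − 8 = hour 17.
Milling must finish in time for mashing (must start by hour 5, minus 2-hour gap → hour 3); lautering (must start by hour 12, minus 3-hour gap → hour 9); pitching (must start by hour 16); conditioning (must start by hour 17). The tightest is hour 3, so milling must start by 3 − 1 = hour 2.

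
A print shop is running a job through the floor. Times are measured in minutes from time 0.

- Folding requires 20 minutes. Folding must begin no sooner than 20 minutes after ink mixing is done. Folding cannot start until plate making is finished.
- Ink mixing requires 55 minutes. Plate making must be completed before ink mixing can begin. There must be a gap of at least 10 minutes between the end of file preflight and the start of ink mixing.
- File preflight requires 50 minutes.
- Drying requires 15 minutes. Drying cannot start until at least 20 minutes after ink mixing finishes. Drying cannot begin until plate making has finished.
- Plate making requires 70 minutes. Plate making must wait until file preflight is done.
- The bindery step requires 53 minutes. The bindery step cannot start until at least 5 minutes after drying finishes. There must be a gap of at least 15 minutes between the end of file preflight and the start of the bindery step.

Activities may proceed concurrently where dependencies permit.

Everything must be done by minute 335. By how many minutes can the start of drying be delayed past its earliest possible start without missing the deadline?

File preflight can start immediately at minute 0; it finishes at minute 50.
Plate making cannot begin until file preflight (finishes minute 50). It runs from minute 50 to 50 + 70 = minute 120.
Ink mixing needs all of plate making (finishes minute 120); file preflight (finishes minute 50, plus 10-minute gap → minute 60). That puts its earliest start at minute 120; it finishes at 120 + 55 = minute 175.
Drying cannot start until ink mixing (finishes minute 175, plus 20-minute gap → minute 195); plate making (finishes minute 120). The controlling bound is minute 195, so drying finishes at 195 + 15 = minute 210.

Working backward from the deadline:
To finish by minute 335, the bindery step (duration 53) must start no later than minute 282.
Drying has to be done before the bindery step (must start by minute 282, minus 5-minute gap → minute 277). That means finishing by minute 277, i.e. starting by 277 − 15 = minute 262.
So drying can start as early as minute 195 and as late as minute 262, giving 262 − 195 = 67 minutes of slack.

67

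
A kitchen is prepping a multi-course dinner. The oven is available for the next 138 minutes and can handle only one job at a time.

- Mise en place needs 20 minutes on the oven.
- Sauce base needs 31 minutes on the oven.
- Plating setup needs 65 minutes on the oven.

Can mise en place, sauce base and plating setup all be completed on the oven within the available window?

Running back to back, the jobs need 20 + 31 + 65 = 116 minutes on the oven.
Since 116 ≤ 138, they fit within the window.

Yes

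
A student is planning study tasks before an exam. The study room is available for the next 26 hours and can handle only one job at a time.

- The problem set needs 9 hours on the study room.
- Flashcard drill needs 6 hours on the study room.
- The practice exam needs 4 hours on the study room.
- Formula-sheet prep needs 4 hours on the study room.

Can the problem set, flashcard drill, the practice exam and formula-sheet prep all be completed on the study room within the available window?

Yes

Running back to back, the jobs need 9 + 6 + 4 + 4 = 23 hours on the study room.
Since 23 ≤ 26, they fit within the window.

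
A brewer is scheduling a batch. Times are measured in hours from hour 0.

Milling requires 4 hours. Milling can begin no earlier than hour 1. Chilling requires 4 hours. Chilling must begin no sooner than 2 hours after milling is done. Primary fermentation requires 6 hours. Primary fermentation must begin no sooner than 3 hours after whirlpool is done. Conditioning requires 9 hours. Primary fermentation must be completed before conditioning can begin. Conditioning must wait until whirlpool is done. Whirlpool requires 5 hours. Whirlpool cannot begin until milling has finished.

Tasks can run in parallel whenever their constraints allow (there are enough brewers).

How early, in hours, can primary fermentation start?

After its own release at hour 1, milling can start at hour 1 and finishes at hour 5.
Whirlpool cannot begin until milling (finishes hour 5). It runs from hour 5 to 5 + 5 = hour 10.
Primary fermentation waits on whirlpool (finishes hour 10, plus 3-hour gap → hour 13), so the earliest it can start is hour 13.

13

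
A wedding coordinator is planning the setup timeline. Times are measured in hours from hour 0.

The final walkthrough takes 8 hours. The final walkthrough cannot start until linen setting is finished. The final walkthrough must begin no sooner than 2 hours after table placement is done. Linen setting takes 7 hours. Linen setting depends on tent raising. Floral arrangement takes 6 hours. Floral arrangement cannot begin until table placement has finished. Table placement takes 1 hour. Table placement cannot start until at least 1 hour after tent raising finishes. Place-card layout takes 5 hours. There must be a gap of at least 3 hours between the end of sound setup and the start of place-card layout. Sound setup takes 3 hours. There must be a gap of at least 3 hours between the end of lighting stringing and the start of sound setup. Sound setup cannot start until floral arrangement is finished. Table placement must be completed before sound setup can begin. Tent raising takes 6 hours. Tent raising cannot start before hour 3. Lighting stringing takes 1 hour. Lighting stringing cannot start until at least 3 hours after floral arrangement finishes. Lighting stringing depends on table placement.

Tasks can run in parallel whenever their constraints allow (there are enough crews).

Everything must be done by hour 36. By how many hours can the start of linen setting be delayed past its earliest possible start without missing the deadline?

After its own release at hour 3, tent raising can start at hour 3 and finishes at hour 9.
After tent raising (finishes hour 9), linen setting can start at hour 9 and finishes at hour 16.

Working backward from the deadline:
To finish by hour 36, the final walkthrough (duration 8) must start no later than hour 28.
Linen setting feeds into the final walkthrough (must start by hour 28); so linen setting must finish by hour 28 and therefore start by hour 21.
So linen setting can start as early as hour 9 and as late as hour 21, giving 21 − 9 = 12 hours of slack.

12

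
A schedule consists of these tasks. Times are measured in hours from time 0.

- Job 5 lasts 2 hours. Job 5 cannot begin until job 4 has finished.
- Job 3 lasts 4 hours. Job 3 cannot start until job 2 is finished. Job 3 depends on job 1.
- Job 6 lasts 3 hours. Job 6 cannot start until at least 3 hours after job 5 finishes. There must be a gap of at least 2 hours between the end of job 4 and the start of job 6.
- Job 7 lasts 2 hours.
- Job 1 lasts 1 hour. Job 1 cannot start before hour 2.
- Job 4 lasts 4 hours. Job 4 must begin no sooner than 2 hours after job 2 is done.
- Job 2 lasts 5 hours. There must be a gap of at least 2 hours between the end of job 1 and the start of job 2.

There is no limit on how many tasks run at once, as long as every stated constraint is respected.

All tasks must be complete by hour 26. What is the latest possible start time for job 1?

4

Job 3 has no dependents, so it just needs to finish by hour 26. Starting by 26 − 4 = hour 22 achieves that.
Job 6 must finish by hour 26; it takes 3 hours, so it must start by 26 − 3 = hour 23.
Job 5 must finish before job 6 (must start by hour 23, minus 3-hour gap → hour 20). With a 2-hour duration, job 5 must start by 20 − 2 = hour 18.
For job 4: job 5 (must start by hour 18); job 6 (must start by hour 23, minus 2-hour gap → hour 21). The most restrictive is hour 18; with a 4-hour duration, job 4 must start by hour 14.
Job 2 has several dependents: job 3 (must start by hour 22); job 4 (must start by hour 14, minus 2-hour gap → hour 12). The earliest of those limits is hour 12, so job 2 must start by 12 − 5 = hour 7.
Job 1 feeds job 2 (must start by hour 7, minus 2-hour gap → hour 5); job 3 (must start by hour 22). Taking the minimum, job 1 must finish by hour 5 and start by 5 − 1 = hour 4.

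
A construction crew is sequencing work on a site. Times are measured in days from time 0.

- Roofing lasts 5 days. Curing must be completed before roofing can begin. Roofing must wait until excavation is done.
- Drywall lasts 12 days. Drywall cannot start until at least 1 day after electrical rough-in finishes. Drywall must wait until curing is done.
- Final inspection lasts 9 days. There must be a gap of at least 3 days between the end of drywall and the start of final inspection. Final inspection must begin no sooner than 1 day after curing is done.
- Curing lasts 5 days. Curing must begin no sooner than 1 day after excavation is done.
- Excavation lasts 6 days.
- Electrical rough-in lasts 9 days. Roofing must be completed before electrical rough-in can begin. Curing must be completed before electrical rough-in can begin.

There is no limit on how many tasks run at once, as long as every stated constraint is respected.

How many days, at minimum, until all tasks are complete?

Excavation can start immediately at day 0; it finishes at day 6.
Curing waits on excavation (finishes day 6, plus 1-day gap → day 7), so it starts at day 7 and finishes at 7 + 5 = day 12.
Roofing cannot start until curing (finishes day 12); excavation (finishes day 6). The controlling bound is day 12, so roofing finishes at 12 + 5 = day 17.
Electrical rough-in needs all of roofing (finishes day 17); curing (finishes day 12). That puts its earliest start at day 17; it finishes at 17 + 9 = day 26.
Drywall needs all of electrical rough-in (finishes day 26, plus 1-day gap → day 27); curing (finishes day 12). That puts its earliest start at day 27; it finishes at 27 + 12 = day 39.
Final inspection cannot start until drywall (finishes day 39, plus 3-day gap → day 42); curing (finishes day 12, plus 1-day gap → day 13). The controlling bound is day 42, so final inspection finishes at 42 + 9 = day 51.
All tasks are finished once the last one completes. Finish times: Excavation at 6, Curing at 12, Roofing at 17, Electrical rough-in at 26, Drywall at 39, Final inspection at 51. The latest is day 51.

51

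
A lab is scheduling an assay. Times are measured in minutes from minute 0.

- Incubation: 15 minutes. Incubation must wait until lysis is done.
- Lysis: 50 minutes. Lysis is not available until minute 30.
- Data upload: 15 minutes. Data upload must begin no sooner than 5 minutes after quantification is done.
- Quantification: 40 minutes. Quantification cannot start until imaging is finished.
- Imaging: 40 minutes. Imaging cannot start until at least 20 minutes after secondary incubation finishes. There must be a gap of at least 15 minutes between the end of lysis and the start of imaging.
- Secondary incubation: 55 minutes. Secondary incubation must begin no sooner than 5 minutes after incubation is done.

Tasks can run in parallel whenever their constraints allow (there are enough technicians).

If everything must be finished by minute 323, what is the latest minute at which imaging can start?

223

Data upload has no dependents, so it just needs to finish by minute 323. Starting by 323 − 15 = minute 308 achieves that.
Quantification has to be done before data upload (must start by minute 308, minus 5-minute gap → minute 303). That means finishing by minute 303, i.e. starting by 303 − 40 = minute 263.
Imaging feeds into quantification (must start by minute 263); so imaging must finish by minute 263 and therefore start by minute 223.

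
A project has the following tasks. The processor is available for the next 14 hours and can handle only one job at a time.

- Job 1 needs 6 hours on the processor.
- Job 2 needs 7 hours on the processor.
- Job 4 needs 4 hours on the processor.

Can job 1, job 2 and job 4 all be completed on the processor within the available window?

No

Running back to back, the jobs need 6 + 7 + 4 = 17 hours on the processor.
Since 17 > 14, they cannot all fit.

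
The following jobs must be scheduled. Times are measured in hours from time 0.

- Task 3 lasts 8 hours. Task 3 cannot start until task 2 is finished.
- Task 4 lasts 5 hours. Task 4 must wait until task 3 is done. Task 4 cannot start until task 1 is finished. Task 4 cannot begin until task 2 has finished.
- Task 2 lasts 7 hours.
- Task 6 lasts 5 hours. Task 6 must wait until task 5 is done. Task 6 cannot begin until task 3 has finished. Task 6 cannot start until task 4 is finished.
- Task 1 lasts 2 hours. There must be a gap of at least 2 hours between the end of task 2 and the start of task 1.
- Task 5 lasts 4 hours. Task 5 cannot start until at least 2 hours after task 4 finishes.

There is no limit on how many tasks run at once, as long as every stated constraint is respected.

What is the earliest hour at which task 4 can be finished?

20

Task 2 can start immediately at hour 0; it finishes at hour 7.
Task 3 waits on task 2 (finishes hour 7), so it starts at hour 7 and finishes at 7 + 8 = hour 15.
After task 2 (finishes hour 7, plus 2-hour gap → hour 9), task 1 can start at hour 9 and finishes at hour 11.
Task 4 has to wait for task 3 (finishes hour 15); task 1 (finishes hour 11); task 2 (finishes hour 7). The latest of these is hour 15, so task 4 runs hour 15 to 15 + 5 = hour 20.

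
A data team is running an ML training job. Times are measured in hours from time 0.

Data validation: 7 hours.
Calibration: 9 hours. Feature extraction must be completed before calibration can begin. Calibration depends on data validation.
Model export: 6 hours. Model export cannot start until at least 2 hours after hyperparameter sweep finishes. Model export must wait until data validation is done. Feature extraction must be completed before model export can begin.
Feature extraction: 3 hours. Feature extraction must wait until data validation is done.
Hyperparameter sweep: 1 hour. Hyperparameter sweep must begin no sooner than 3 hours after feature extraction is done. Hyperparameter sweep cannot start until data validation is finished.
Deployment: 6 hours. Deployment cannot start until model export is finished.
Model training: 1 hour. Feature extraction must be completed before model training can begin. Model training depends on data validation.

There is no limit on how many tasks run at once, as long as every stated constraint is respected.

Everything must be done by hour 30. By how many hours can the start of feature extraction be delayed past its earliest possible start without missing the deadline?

Data validation can start immediately at hour 0; it finishes at hour 7.
After data validation (finishes hour 7), feature extraction can start at hour 7 and finishes at hour 10.

Working backward from the deadline:
Deployment has no dependents, so it just needs to finish by hour 30. Starting by 30 − 6 = hour 24 achieves that.
Model export must finish before deployment (must start by hour 24). With a 6-hour duration, model export must start by 24 − 6 = hour 18.
Hyperparameter sweep has to be done before model export (must start by hour 18, minus 2-hour gap → hour 16). That means finishing by hour 16, i.e. starting by 16 − 1 = hour 15.
Model training has no dependents, so it just needs to finish by hour 30. Starting by 30 − 1 = hour 29 achieves that.
Calibration has no dependents, so it just needs to finish by hour 30. Starting by 30 − 9 = hour 21 achieves that.
Feature extraction has several dependents: hyperparameter sweep (must start by hour 15, minus 3-hour gap → hour 12); model training (must start by hour 29); calibration (must start by hour 21); model export (must start by hour 18). The earliest of those limits is hour 12, so feature extraction must start by 12 − 3 = hour 9.
So feature extraction can start as early as hour 7 and as late as hour 9, giving 9 − 7 = 2 hours of slack.

2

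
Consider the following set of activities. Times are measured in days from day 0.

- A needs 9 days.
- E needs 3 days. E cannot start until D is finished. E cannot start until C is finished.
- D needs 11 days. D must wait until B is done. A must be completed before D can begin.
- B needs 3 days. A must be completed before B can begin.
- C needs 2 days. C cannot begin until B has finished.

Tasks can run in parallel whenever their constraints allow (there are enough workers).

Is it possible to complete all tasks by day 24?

A has no prerequisites, so it starts at day 0 and finishes at day 9.
B waits on A (finishes day 9), so it starts at day 9 and finishes at 9 + 3 = day 12.
D needs all of B (finishes day 12); A (finishes day 9). That puts its earliest start at day 12; it finishes at 12 + 11 = day 23.
C cannot begin until B (finishes day 12). It runs from day 12 to 12 + 2 = day 14.
For E: D (finishes day 23); C (finishes day 14). Taking the maximum gives a start of day 23, and it finishes at 23 + 3 = day 26.
The earliest everything can be done is day 26, which is after the deadline of 24, so it is not possible.

No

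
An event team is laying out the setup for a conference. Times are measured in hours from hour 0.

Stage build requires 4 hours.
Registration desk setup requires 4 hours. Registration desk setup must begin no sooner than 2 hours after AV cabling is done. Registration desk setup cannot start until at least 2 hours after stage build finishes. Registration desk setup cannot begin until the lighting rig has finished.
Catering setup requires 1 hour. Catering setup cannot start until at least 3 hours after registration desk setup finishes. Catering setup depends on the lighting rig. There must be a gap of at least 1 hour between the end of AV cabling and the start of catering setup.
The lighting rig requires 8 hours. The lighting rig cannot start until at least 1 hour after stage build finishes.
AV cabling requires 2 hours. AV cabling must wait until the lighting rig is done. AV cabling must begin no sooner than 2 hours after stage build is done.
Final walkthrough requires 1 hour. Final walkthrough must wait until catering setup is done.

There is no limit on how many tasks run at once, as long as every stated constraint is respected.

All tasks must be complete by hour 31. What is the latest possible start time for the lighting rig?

Nothing follows final walkthrough; the deadline of hour 31 is its only limit. It must start by 31 − 1 = hour 30.
Catering setup feeds into final walkthrough (must start by hour 30); so catering setup must finish by hour 30 and therefore start by hour 29.
Registration desk setup must finish before catering setup (must start by hour 29, minus 3-hour gap → hour 26). With a 4-hour duration, registration desk setup must start by 26 − 4 = hour 22.
AV cabling must finish in time for registration desk setup (must start by hour 22, minus 2-hour gap → hour 20); catering setup (must start by hour 29, minus 1-hour gap → hour 28). The tightest is hour 20, so AV cabling must start by 20 − 2 = hour 18.
The lighting rig has several dependents: AV cabling (must start by hour 18); registration desk setup (must start by hour 22); catering setup (must start by hour 29). The earliest of those limits is hour 18, so the lighting rig must start by 18 − 8 = hour 10.

10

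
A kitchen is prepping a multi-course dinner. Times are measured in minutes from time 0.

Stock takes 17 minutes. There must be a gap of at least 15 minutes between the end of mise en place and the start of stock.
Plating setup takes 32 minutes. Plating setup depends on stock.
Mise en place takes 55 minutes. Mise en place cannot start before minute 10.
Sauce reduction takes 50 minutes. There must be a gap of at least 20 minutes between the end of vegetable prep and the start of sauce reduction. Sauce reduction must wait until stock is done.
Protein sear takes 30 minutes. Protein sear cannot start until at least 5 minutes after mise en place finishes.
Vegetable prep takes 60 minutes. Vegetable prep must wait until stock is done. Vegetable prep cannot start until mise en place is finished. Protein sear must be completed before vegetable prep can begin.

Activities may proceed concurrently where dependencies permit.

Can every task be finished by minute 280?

Yes

After its own release at minute 10, mise en place can start at minute 10 and finishes at minute 65.
Protein sear waits on mise en place (finishes minute 65, plus 5-minute gap → minute 70), so it starts at minute 70 and finishes at 70 + 30 = minute 100.
Stock waits on mise en place (finishes minute 65, plus 15-minute gap → minute 80), so it starts at minute 80 and finishes at 80 + 17 = minute 97.
Plating setup waits on stock (finishes minute 97), so it starts at minute 97 and finishes at 97 + 32 = minute 129.
Vegetable prep cannot start until stock (finishes minute 97); mise en place (finishes minute 65); protein sear (finishes minute 100). The controlling bound is minute 100, so vegetable prep finishes at 100 + 60 = minute 160.
For sauce reduction: vegetable prep (finishes minute 160, plus 20-minute gap → minute 180); stock (finishes minute 97). Taking the maximum gives a start of minute 180, and it finishes at 180 + 50 = minute 230.
Every task is finished by minute 230, which is no later than the deadline of 280, so the schedule is feasible.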